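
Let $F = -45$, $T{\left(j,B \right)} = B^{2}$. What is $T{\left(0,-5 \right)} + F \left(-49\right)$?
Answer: $2230$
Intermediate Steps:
$T{\left(0,-5 \right)} + F \left(-49\right) = \left(-5\right)^{2} - -2205 = 25 + 2205 = 2230$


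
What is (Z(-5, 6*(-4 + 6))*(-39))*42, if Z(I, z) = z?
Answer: -19656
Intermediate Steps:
(Z(-5, 6*(-4 + 6))*(-39))*42 = ((6*(-4 + 6))*(-39))*42 = ((6*2)*(-39))*42 = (12*(-39))*42 = -468*42 = -19656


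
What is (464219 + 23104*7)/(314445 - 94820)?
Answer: 89421/31375 ≈ 2.8501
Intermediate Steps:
(464219 + 23104*7)/(314445 - 94820) = (464219 + 161728)/219625 = 625947*(1/219625) = 89421/31375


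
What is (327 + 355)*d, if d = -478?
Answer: -325996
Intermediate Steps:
(327 + 355)*d = (327 + 355)*(-478) = 682*(-478) = -325996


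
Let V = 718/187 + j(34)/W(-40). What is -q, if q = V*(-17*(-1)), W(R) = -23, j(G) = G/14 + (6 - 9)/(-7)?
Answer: -111858/1771 ≈ -63.161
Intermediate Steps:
j(G) = 3/7 + G/14 (j(G) = G*(1/14) - 3*(-⅐) = G/14 + 3/7 = 3/7 + G/14)
V = 111858/30107 (V = 718/187 + (3/7 + (1/14)*34)/(-23) = 718*(1/187) + (3/7 + 17/7)*(-1/23) = 718/187 + (20/7)*(-1/23) = 718/187 - 20/161 = 111858/30107 ≈ 3.7153)
q = 111858/1771 (q = 111858*(-17*(-1))/30107 = (111858/30107)*17 = 111858/1771 ≈ 63.161)
-q = -1*111858/1771 = -111858/1771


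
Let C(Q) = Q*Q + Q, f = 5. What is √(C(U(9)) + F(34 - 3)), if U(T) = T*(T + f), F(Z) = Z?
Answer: √16033 ≈ 126.62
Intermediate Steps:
U(T) = T*(5 + T) (U(T) = T*(T + 5) = T*(5 + T))
C(Q) = Q + Q² (C(Q) = Q² + Q = Q + Q²)
√(C(U(9)) + F(34 - 3)) = √((9*(5 + 9))*(1 + 9*(5 + 9)) + (34 - 3)) = √((9*14)*(1 + 9*14) + 31) = √(126*(1 + 126) + 31) = √(126*127 + 31) = √(16002 + 31) = √16033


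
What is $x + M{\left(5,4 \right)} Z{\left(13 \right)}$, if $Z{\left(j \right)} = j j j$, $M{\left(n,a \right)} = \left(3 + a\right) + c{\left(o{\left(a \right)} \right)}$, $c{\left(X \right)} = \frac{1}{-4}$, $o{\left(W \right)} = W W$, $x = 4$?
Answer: $\frac{59335}{4} \approx 14834.0$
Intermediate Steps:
$o{\left(W \right)} = W^{2}$
$c{\left(X \right)} = - \frac{1}{4}$
$M{\left(n,a \right)} = \frac{11}{4} + a$ ($M{\left(n,a \right)} = \left(3 + a\right) - \frac{1}{4} = \frac{11}{4} + a$)
$Z{\left(j \right)} = j^{3}$ ($Z{\left(j \right)} = j^{2} j = j^{3}$)
$x + M{\left(5,4 \right)} Z{\left(13 \right)} = 4 + \left(\frac{11}{4} + 4\right) 13^{3} = 4 + \frac{27}{4} \cdot 2197 = 4 + \frac{59319}{4} = \frac{59335}{4}$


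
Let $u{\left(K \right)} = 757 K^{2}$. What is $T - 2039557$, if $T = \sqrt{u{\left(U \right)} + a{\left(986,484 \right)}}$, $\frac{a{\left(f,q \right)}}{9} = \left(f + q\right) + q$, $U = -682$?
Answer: $-2039557 + \sqrt{352116454} \approx -2.0208 \cdot 10^{6}$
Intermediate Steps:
$a{\left(f,q \right)} = 9 f + 18 q$ ($a{\left(f,q \right)} = 9 \left(\left(f + q\right) + q\right) = 9 \left(f + 2 q\right) = 9 f + 18 q$)
$T = \sqrt{352116454}$ ($T = \sqrt{757 \left(-682\right)^{2} + \left(9 \cdot 986 + 18 \cdot 484\right)} = \sqrt{757 \cdot 465124 + \left(8874 + 8712\right)} = \sqrt{352098868 + 17586} = \sqrt{352116454} \approx 18765.0$)
$T - 2039557 = \sqrt{352116454} - 2039557 = -2039557 + \sqrt{352116454}$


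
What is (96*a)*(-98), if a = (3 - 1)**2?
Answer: -37632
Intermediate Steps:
a = 4 (a = 2**2 = 4)
(96*a)*(-98) = (96*4)*(-98) = 384*(-98) = -37632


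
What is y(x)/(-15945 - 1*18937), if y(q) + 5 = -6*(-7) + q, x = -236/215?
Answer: -7719/7499630 ≈ -0.0010293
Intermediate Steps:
x = -236/215 (x = -236*1/215 = -236/215 ≈ -1.0977)
y(q) = 37 + q (y(q) = -5 + (-6*(-7) + q) = -5 + (42 + q) = 37 + q)
y(x)/(-15945 - 1*18937) = (37 - 236/215)/(-15945 - 1*18937) = 7719/(215*(-15945 - 18937)) = (7719/215)/(-34882) = (7719/215)*(-1/34882) = -7719/7499630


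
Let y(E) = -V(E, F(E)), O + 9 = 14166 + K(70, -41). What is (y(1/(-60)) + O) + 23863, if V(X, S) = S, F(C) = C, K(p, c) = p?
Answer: 2285401/60 ≈ 38090.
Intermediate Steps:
O = 14227 (O = -9 + (14166 + 70) = -9 + 14236 = 14227)
y(E) = -E
(y(1/(-60)) + O) + 23863 = (-1/(-60) + 14227) + 23863 = (-1*(-1/60) + 14227) + 23863 = (1/60 + 14227) + 23863 = 853621/60 + 23863 = 2285401/60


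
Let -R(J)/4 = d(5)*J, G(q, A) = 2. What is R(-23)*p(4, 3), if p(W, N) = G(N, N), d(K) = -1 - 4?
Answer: -920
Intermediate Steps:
d(K) = -5
p(W, N) = 2
R(J) = 20*J (R(J) = -(-20)*J = 20*J)
R(-23)*p(4, 3) = (20*(-23))*2 = -460*2 = -920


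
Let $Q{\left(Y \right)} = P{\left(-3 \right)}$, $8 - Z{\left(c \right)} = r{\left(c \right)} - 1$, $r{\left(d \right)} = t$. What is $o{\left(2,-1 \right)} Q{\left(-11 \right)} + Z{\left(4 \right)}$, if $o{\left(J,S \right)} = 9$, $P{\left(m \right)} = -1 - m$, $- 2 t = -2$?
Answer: $26$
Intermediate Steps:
$t = 1$ ($t = \left(- \frac{1}{2}\right) \left(-2\right) = 1$)
$r{\left(d \right)} = 1$
$Z{\left(c \right)} = 8$ ($Z{\left(c \right)} = 8 - \left(1 - 1\right) = 8 - 0 = 8 + 0 = 8$)
$Q{\left(Y \right)} = 2$ ($Q{\left(Y \right)} = -1 - -3 = -1 + 3 = 2$)
$o{\left(2,-1 \right)} Q{\left(-11 \right)} + Z{\left(4 \right)} = 9 \cdot 2 + 8 = 18 + 8 = 26$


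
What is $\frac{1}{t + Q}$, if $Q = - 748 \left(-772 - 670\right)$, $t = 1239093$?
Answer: $\frac{1}{2317709} \approx 4.3146 \cdot 10^{-7}$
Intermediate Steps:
$Q = 1078616$ ($Q = \left(-748\right) \left(-1442\right) = 1078616$)
$\frac{1}{t + Q} = \frac{1}{1239093 + 1078616} = \frac{1}{2317709}$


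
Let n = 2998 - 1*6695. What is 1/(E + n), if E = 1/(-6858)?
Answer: -6858/25354027 ≈ -0.00027049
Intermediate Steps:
E = -1/6858 ≈ -0.00014582
n = -3697 (n = 2998 - 6695 = -3697)
1/(E + n) = 1/(-1/6858 - 3697) = 1/(-25354027/6858) = -6858/25354027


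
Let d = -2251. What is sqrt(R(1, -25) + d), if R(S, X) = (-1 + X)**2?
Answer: 15*I*sqrt(7) ≈ 39.686*I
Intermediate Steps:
sqrt(R(1, -25) + d) = sqrt((-1 - 25)**2 - 2251) = sqrt((-26)**2 - 2251) = sqrt(676 - 2251) = sqrt(-1575) = 15*I*sqrt(7)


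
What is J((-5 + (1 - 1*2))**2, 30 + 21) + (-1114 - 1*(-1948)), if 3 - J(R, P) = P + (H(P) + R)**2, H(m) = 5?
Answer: -895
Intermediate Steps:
J(R, P) = 3 - P - (5 + R)**2 (J(R, P) = 3 - (P + (5 + R)**2) = 3 + (-P - (5 + R)**2) = 3 - P - (5 + R)**2)
J((-5 + (1 - 1*2))**2, 30 + 21) + (-1114 - 1*(-1948)) = (3 - (30 + 21) - (5 + (-5 + (1 - 1*2))**2)**2) + (-1114 - 1*(-1948)) = (3 - 1*51 - (5 + (-5 + (1 - 2))**2)**2) + (-1114 + 1948) = (3 - 51 - (5 + (-5 - 1)**2)**2) + 834 = (3 - 51 - (5 + (-6)**2)**2) + 834 = (3 - 51 - (5 + 36)**2) + 834 = (3 - 51 - 1*41**2) + 834 = (3 - 51 - 1*1681) + 834 = (3 - 51 - 1681) + 834 = -1729 + 834 = -895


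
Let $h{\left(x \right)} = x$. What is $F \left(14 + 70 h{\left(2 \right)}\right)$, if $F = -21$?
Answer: $-3234$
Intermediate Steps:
$F \left(14 + 70 h{\left(2 \right)}\right) = - 21 \left(14 + 70 \cdot 2\right) = - 21 \left(14 + 140\right) = \left(-21\right) 154 = -3234$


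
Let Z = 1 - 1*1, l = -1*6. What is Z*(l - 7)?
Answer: 0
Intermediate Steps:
l = -6
Z = 0 (Z = 1 - 1 = 0)
Z*(l - 7) = 0*(-6 - 7) = 0*(-13) = 0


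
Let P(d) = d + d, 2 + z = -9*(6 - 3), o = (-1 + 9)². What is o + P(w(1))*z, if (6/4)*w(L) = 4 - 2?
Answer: -40/3 ≈ -13.333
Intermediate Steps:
w(L) = 4/3 (w(L) = 2*(4 - 2)/3 = (⅔)*2 = 4/3)
o = 64 (o = 8² = 64)
z = -29 (z = -2 - 9*(6 - 3) = -2 - 9*3 = -2 - 27 = -29)
P(d) = 2*d
o + P(w(1))*z = 64 + (2*(4/3))*(-29) = 64 + (8/3)*(-29) = 64 - 232/3 = -40/3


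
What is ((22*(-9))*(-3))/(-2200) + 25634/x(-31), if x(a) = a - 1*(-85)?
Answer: 1280971/2700 ≈ 474.43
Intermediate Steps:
x(a) = 85 + a (x(a) = a + 85 = 85 + a)
((22*(-9))*(-3))/(-2200) + 25634/x(-31) = ((22*(-9))*(-3))/(-2200) + 25634/(85 - 31) = -198*(-3)*(-1/2200) + 25634/54 = 594*(-1/2200) + 25634*(1/54) = -27/100 + 12817/27 = 1280971/2700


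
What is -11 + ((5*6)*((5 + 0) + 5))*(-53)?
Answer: -15911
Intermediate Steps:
-11 + ((5*6)*((5 + 0) + 5))*(-53) = -11 + (30*(5 + 5))*(-53) = -11 + (30*10)*(-53) = -11 + 300*(-53) = -11 - 15900 = -15911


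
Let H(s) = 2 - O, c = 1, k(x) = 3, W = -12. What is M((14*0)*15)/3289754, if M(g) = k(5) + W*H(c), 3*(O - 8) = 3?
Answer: 87/3289754 ≈ 2.6446e-5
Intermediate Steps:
O = 9 (O = 8 + (⅓)*3 = 8 + 1 = 9)
H(s) = -7 (H(s) = 2 - 1*9 = 2 - 9 = -7)
M(g) = 87 (M(g) = 3 - 12*(-7) = 3 + 84 = 87)
M((14*0)*15)/3289754 = 87/3289754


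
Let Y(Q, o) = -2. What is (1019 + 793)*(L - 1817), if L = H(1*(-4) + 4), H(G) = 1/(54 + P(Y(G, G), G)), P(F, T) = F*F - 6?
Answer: -42800799/13 ≈ -3.2924e+6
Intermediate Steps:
P(F, T) = -6 + F² (P(F, T) = F² - 6 = -6 + F²)
H(G) = 1/52 (H(G) = 1/(54 + (-6 + (-2)²)) = 1/(54 + (-6 + 4)) = 1/(54 - 2) = 1/52)
L = 1/52 ≈ 0.019231
(1019 + 793)*(L - 1817) = (1019 + 793)*(1/52 - 1817) = 1812*(-94483/52) = -42800799/13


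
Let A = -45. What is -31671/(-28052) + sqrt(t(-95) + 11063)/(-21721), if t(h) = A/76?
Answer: 31671/28052 - sqrt(15974117)/825398 ≈ 1.1242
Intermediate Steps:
t(h) = -45/76
-31671/(-28052) + sqrt(t(-95) + 11063)/(-21721) = -31671/(-28052) + sqrt(-45/76 + 11063)/(-21721) = -31671*(-1/28052) + sqrt(840743/76)*(-1/21721) = 31671/28052 + (sqrt(15974117)/38)*(-1/21721) = 31671/28052 - sqrt(15974117)/825398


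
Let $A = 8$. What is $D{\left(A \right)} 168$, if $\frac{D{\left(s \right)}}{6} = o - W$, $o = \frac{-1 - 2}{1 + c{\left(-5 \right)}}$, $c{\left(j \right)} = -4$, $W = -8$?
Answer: $9072$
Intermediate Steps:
$o = 1$ ($o = \frac{-1 - 2}{1 - 4} = - \frac{3}{-3} = \left(-3\right) \left(- \frac{1}{3}\right) = 1$)
$D{\left(s \right)} = 54$ ($D{\left(s \right)} = 6 \left(1 - -8\right) = 6 \left(1 + 8\right) = 6 \cdot 9 = 54$)
$D{\left(A \right)} 168 = 54 \cdot 168 = 9072$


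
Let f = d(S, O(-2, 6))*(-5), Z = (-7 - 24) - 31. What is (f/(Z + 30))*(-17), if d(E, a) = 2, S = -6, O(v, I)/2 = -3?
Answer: -85/16 ≈ -5.3125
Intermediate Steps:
O(v, I) = -6 (O(v, I) = 2*(-3) = -6)
Z = -62 (Z = -31 - 31 = -62)
f = -10 (f = 2*(-5) = -10)
(f/(Z + 30))*(-17) = -10/(-62 + 30)*(-17) = -10/(-32)*(-17) = -10*(-1/32)*(-17) = (5/16)*(-17) = -85/16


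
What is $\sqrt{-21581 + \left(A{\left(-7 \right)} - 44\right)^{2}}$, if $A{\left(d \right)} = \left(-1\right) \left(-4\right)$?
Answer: $i \sqrt{19981} \approx 141.35 i$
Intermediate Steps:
$A{\left(d \right)} = 4$
$\sqrt{-21581 + \left(A{\left(-7 \right)} - 44\right)^{2}} = \sqrt{-21581 + \left(4 - 44\right)^{2}} = \sqrt{-21581 + \left(-40\right)^{2}} = \sqrt{-21581 + 1600} = \sqrt{-19981} = i \sqrt{19981}$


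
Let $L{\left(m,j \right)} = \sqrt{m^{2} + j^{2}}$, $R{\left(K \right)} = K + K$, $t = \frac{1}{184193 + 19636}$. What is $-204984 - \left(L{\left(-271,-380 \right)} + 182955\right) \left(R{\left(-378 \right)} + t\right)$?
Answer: $\frac{9383539454243}{67943} + \frac{2003231399 \sqrt{1289}}{203829} \approx 1.3846 \cdot 10^{8}$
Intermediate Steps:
$t = \frac{1}{203829} \approx 4.9061 \cdot 10^{-6}$
$R{\left(K \right)} = 2 K$
$L{\left(m,j \right)} = \sqrt{j^{2} + m^{2}}$
$-204984 - \left(L{\left(-271,-380 \right)} + 182955\right) \left(R{\left(-378 \right)} + t\right) = -204984 - \left(\sqrt{\left(-380\right)^{2} + \left(-271\right)^{2}} + 182955\right) \left(2 \left(-378\right) + \frac{1}{203829}\right) = -204984 - \left(\sqrt{144400 + 73441} + 182955\right) \left(-756 + \frac{1}{203829}\right) = -204984 - \left(\sqrt{217841} + 182955\right) \left(- \frac{154094723}{203829}\right) = -204984 - \left(13 \sqrt{1289} + 182955\right) \left(- \frac{154094723}{203829}\right) = -204984 - \left(182955 + 13 \sqrt{1289}\right) \left(- \frac{154094723}{203829}\right) = -204984 - \left(- \frac{9397466682155}{67943} - \frac{2003231399 \sqrt{1289}}{203829}\right) = -204984 + \left(\frac{9397466682155}{67943} + \frac{2003231399 \sqrt{1289}}{203829}\right) = \frac{9383539454243}{67943} + \frac{2003231399 \sqrt{1289}}{203829}$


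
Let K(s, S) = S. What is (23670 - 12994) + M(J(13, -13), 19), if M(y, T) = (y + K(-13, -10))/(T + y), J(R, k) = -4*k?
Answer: 758038/71 ≈ 10677.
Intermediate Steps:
M(y, T) = (-10 + y)/(T + y) (M(y, T) = (y - 10)/(T + y) = (-10 + y)/(T + y))
(23670 - 12994) + M(J(13, -13), 19) = (23670 - 12994) + (-10 - 4*(-13))/(19 - 4*(-13)) = 10676 + (-10 + 52)/(19 + 52) = 10676 + 42/71 = 758038/71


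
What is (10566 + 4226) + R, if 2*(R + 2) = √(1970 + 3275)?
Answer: 14790 + √5245/2 ≈ 14826.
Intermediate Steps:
R = -2 + √5245/2 (R = -2 + √(1970 + 3275)/2 = -2 + √5245/2 ≈ 34.211)
(10566 + 4226) + R = (10566 + 4226) + (-2 + √5245/2) = 14792 + (-2 + √5245/2) = 14790 + √5245/2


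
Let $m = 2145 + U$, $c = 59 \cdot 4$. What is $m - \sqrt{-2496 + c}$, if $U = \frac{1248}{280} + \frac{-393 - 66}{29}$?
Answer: $\frac{2165634}{1015} - 2 i \sqrt{565} \approx 2133.6 - 47.539 i$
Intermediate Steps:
$c = 236$
$U = - \frac{11541}{1015}$ ($U = 1248 \cdot \frac{1}{280} - \frac{459}{29} = \frac{156}{35} - \frac{459}{29} = - \frac{11541}{1015} \approx -11.37$)
$m = \frac{2165634}{1015}$ ($m = 2145 - \frac{11541}{1015} = \frac{2165634}{1015} \approx 2133.6$)
$m - \sqrt{-2496 + c} = \frac{2165634}{1015} - \sqrt{-2496 + 236} = \frac{2165634}{1015} - \sqrt{-2260} = \frac{2165634}{1015} - 2 i \sqrt{565}$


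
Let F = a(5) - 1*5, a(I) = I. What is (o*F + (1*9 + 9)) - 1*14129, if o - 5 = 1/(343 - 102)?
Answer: -14111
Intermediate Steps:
o = 1206/241 (o = 5 + 1/(343 - 102) = 5 + 1/241 = 1206/241 ≈ 5.0042)
F = 0 (F = 5 - 1*5 = 5 - 5 = 0)
(o*F + (1*9 + 9)) - 1*14129 = ((1206/241)*0 + (1*9 + 9)) - 1*14129 = (0 + (9 + 9)) - 14129 = (0 + 18) - 14129 = 18 - 14129 = -14111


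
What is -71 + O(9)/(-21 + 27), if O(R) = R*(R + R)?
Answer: -44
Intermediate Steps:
O(R) = 2*R**2 (O(R) = R*(2*R) = 2*R**2)
-71 + O(9)/(-21 + 27) = -71 + (2*9**2)/(-21 + 27) = -71 + (2*81)/6 = -71 + 162*(1/6) = -71 + 27 = -44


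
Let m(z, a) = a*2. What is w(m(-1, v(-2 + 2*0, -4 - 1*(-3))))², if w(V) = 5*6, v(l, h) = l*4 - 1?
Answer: 900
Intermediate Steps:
v(l, h) = -1 + 4*l (v(l, h) = 4*l - 1 = -1 + 4*l)
m(z, a) = 2*a
w(V) = 30
w(m(-1, v(-2 + 2*0, -4 - 1*(-3))))² = 30² = 900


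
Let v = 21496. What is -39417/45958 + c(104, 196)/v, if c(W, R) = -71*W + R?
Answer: -73603371/61744573 ≈ -1.1921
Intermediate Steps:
c(W, R) = R - 71*W
-39417/45958 + c(104, 196)/v = -39417/45958 + (196 - 71*104)/21496 = -39417*1/45958 + (196 - 7384)*(1/21496) = -39417/45958 - 7188*1/21496 = -39417/45958 - 1797/5374 = -73603371/61744573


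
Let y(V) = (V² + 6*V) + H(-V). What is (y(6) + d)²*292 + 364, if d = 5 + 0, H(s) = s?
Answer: 1472336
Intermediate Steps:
d = 5
y(V) = V² + 5*V (y(V) = (V² + 6*V) - V = V² + 5*V)
(y(6) + d)²*292 + 364 = (6*(5 + 6) + 5)²*292 + 364 = (6*11 + 5)²*292 + 364 = (66 + 5)²*292 + 364 = 71²*292 + 364 = 5041*292 + 364 = 1471972 + 364 = 1472336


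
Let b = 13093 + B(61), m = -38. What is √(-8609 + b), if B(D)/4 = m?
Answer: 38*√3 ≈ 65.818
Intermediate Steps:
B(D) = -152 (B(D) = 4*(-38) = -152)
b = 12941 (b = 13093 - 152 = 12941)
√(-8609 + b) = √(-8609 + 12941) = √4332 = 38*√3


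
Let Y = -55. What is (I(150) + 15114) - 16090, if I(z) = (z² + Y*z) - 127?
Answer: 13147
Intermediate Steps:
I(z) = -127 + z² - 55*z (I(z) = (z² - 55*z) - 127 = -127 + z² - 55*z)
(I(150) + 15114) - 16090 = ((-127 + 150² - 55*150) + 15114) - 16090 = ((-127 + 22500 - 8250) + 15114) - 16090 = (14123 + 15114) - 16090 = 29237 - 16090 = 13147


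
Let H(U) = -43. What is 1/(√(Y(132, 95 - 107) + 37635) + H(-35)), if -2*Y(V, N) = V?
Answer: 43/35720 + √37569/35720 ≈ 0.0066301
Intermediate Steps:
Y(V, N) = -V/2
1/(√(Y(132, 95 - 107) + 37635) + H(-35)) = 1/(√(-½*132 + 37635) - 43) = 1/(√(-66 + 37635) - 43) = 1/(√37569 - 43) = 1/(-43 + √37569)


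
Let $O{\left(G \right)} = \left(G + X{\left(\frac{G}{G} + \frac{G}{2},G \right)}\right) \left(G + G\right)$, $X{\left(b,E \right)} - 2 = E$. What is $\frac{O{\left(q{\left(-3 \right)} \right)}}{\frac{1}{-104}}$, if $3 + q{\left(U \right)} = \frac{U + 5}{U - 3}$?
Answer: $- \frac{29120}{9} \approx -3235.6$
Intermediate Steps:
$q{\left(U \right)} = -3 + \frac{5 + U}{-3 + U}$ ($q{\left(U \right)} = -3 + \frac{U + 5}{U - 3} = -3 + \frac{5 + U}{-3 + U}$)
$X{\left(b,E \right)} = 2 + E$
$O{\left(G \right)} = 2 G \left(2 + 2 G\right)$ ($O{\left(G \right)} = \left(G + \left(2 + G\right)\right) \left(G + G\right) = \left(2 + 2 G\right) 2 G = 2 G \left(2 + 2 G\right)$)
$\frac{O{\left(q{\left(-3 \right)} \right)}}{\frac{1}{-104}} = \frac{4 \frac{2 \left(7 - -3\right)}{-3 - 3} \left(1 + \frac{2 \left(7 - -3\right)}{-3 - 3}\right)}{\frac{1}{-104}} = \frac{4 \frac{2 \left(7 + 3\right)}{-6} \left(1 + \frac{2 \left(7 + 3\right)}{-6}\right)}{- \frac{1}{104}} = 4 \cdot 2 \left(- \frac{1}{6}\right) 10 \left(1 + 2 \left(- \frac{1}{6}\right) 10\right) \left(-104\right) = 4 \left(- \frac{10}{3}\right) \left(1 - \frac{10}{3}\right) \left(-104\right) = 4 \left(- \frac{10}{3}\right) \left(- \frac{7}{3}\right) \left(-104\right) = \frac{280}{9} \left(-104\right) = - \frac{29120}{9}$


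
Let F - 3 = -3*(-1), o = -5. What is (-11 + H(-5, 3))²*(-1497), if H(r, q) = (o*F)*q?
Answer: -15270897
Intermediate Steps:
F = 6 (F = 3 - 3*(-1) = 3 + 3 = 6)
H(r, q) = -30*q (H(r, q) = (-5*6)*q = -30*q)
(-11 + H(-5, 3))²*(-1497) = (-11 - 30*3)²*(-1497) = (-11 - 90)²*(-1497) = (-101)²*(-1497) = 10201*(-1497) = -15270897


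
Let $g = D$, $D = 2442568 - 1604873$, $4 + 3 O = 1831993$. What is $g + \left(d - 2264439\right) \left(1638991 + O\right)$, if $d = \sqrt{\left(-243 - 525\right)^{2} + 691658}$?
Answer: $-5094203416411 + 2249654 \sqrt{1281482} \approx -5.0917 \cdot 10^{12}$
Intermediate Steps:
$O = 610663$ ($O = - \frac{4}{3} + \frac{1}{3} \cdot 1831993 = - \frac{4}{3} + \frac{1831993}{3} = 610663$)
$d = \sqrt{1281482}$ ($d = \sqrt{\left(-768\right)^{2} + 691658} = \sqrt{589824 + 691658} = \sqrt{1281482} \approx 1132.0$)
$D = 837695$
$g = 837695$
$g + \left(d - 2264439\right) \left(1638991 + O\right) = 837695 + \left(\sqrt{1281482} - 2264439\right) \left(1638991 + 610663\right) = 837695 + \left(-2264439 + \sqrt{1281482}\right) 2249654 = 837695 - \left(5094204254106 - 2249654 \sqrt{1281482}\right) = -5094203416411 + 2249654 \sqrt{1281482}$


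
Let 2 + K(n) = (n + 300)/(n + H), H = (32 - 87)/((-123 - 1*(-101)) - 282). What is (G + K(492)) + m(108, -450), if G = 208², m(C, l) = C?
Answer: 6489390278/149623 ≈ 43372.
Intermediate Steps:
H = 55/304 (H = -55/((-123 + 101) - 282) = -55/(-22 - 282) = -55/(-304) = -55*(-1/304) = 55/304 ≈ 0.18092)
K(n) = -2 + (300 + n)/(55/304 + n) (K(n) = -2 + (n + 300)/(n + 55/304) = -2 + (300 + n)/(55/304 + n))
G = 43264
(G + K(492)) + m(108, -450) = (43264 + 2*(45545 - 152*492)/(55 + 304*492)) + 108 = (43264 + 2*(45545 - 74784)/(55 + 149568)) + 108 = (43264 + 2*(-29239)/149623) + 108 = (43264 + 2*(1/149623)*(-29239)) + 108 = (43264 - 58478/149623) + 108 = 6473230994/149623 + 108 = 6489390278/149623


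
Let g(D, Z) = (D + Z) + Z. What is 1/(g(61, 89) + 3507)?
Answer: 1/3746 ≈ 0.00026695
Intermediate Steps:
g(D, Z) = D + 2*Z
1/(g(61, 89) + 3507) = 1/((61 + 2*89) + 3507) = 1/((61 + 178) + 3507) = 1/(239 + 3507) = 1/3746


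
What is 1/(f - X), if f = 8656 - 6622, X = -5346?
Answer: 1/7380 ≈ 0.00013550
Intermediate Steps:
f = 2034
1/(f - X) = 1/(2034 - 1*(-5346)) = 1/(2034 + 5346) = 1/7380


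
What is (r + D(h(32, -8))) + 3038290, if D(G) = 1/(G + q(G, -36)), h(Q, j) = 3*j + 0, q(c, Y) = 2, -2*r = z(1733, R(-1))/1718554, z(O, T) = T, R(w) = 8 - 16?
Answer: 57436118900027/18904094 ≈ 3.0383e+6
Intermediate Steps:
R(w) = -8
r = 2/859277 (r = -(-4)/1718554 = -½*(-4/859277) = 2/859277 ≈ 2.3275e-6)
h(Q, j) = 3*j
D(G) = 1/(2 + G) (D(G) = 1/(G + 2) = 1/(2 + G))
(r + D(h(32, -8))) + 3038290 = (2/859277 + 1/(2 + 3*(-8))) + 3038290 = (2/859277 + 1/(2 - 24)) + 3038290 = (2/859277 + 1/(-22)) + 3038290 = (2/859277 - 1/22) + 3038290 = -859233/18904094 + 3038290 = 57436118900027/18904094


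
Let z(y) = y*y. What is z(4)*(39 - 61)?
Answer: -352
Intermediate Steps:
z(y) = y²
z(4)*(39 - 61) = 4²*(39 - 61) = 16*(-22) = -352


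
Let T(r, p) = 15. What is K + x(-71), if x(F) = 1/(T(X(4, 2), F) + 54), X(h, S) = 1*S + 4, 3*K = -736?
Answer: -16927/69 ≈ -245.32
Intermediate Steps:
K = -736/3 (K = (⅓)*(-736) = -736/3 ≈ -245.33)
X(h, S) = 4 + S (X(h, S) = S + 4 = 4 + S)
x(F) = 1/69 (x(F) = 1/(15 + 54) = 1/69)
K + x(-71) = -736/3 + 1/69 = -16927/69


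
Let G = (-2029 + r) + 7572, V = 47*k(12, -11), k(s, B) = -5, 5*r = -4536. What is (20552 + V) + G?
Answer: 124764/5 ≈ 24953.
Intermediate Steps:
r = -4536/5 (r = (1/5)*(-4536) = -4536/5 ≈ -907.20)
V = -235 (V = 47*(-5) = -235)
G = 23179/5 (G = (-2029 - 4536/5) + 7572 = -14681/5 + 7572 = 23179/5 ≈ 4635.8)
(20552 + V) + G = (20552 - 235) + 23179/5 = 20317 + 23179/5 = 124764/5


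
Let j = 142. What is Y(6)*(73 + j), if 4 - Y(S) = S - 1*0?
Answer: -430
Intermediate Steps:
Y(S) = 4 - S (Y(S) = 4 - (S - 1*0) = 4 - (S + 0) = 4 - S)
Y(6)*(73 + j) = (4 - 1*6)*(73 + 142) = (4 - 6)*215 = -2*215 = -430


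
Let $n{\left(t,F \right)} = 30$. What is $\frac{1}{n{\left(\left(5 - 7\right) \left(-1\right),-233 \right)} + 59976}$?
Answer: $\frac{1}{60006} \approx 1.6665 \cdot 10^{-5}$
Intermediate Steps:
$\frac{1}{n{\left(\left(5 - 7\right) \left(-1\right),-233 \right)} + 59976} = \frac{1}{30 + 59976} = \frac{1}{60006}$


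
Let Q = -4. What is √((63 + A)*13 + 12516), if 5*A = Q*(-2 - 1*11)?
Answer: √336755/5 ≈ 116.06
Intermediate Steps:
A = 52/5 (A = (-4*(-2 - 1*11))/5 = (-4*(-2 - 11))/5 = (-4*(-13))/5 = (⅕)*52 = 52/5 ≈ 10.400)
√((63 + A)*13 + 12516) = √((63 + 52/5)*13 + 12516) = √((367/5)*13 + 12516) = √(4771/5 + 12516) = √(67351/5) = √336755/5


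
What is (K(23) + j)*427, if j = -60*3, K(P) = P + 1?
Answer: -66612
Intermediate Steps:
K(P) = 1 + P
j = -180
(K(23) + j)*427 = ((1 + 23) - 180)*427 = (24 - 180)*427 = -156*427 = -66612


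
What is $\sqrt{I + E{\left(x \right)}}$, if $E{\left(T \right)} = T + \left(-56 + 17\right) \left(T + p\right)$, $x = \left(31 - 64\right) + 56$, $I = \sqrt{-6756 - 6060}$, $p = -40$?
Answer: $\sqrt{686 + 12 i \sqrt{89}} \approx 26.28 + 2.1539 i$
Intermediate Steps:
$I = 12 i \sqrt{89}$ ($I = \sqrt{-12816} = 12 i \sqrt{89} \approx 113.21 i$)
$x = 23$ ($x = -33 + 56 = 23$)
$E{\left(T \right)} = 1560 - 38 T$ ($E{\left(T \right)} = T + \left(-56 + 17\right) \left(T - 40\right) = T - 39 \left(-40 + T\right) = T - \left(-1560 + 39 T\right) = 1560 - 38 T$)
$\sqrt{I + E{\left(x \right)}} = \sqrt{12 i \sqrt{89} + \left(1560 - 874\right)} = \sqrt{12 i \sqrt{89} + 686} = \sqrt{686 + 12 i \sqrt{89}}$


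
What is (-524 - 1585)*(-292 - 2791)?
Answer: 6502047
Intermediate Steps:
(-524 - 1585)*(-292 - 2791) = -2109*(-3083) = 6502047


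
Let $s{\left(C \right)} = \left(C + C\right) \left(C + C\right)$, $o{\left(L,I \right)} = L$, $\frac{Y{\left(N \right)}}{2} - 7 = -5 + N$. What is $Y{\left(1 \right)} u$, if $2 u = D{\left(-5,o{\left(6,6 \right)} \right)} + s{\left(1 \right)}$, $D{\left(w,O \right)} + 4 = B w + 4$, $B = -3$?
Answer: $57$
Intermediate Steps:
$Y{\left(N \right)} = 4 + 2 N$ ($Y{\left(N \right)} = 14 + 2 \left(-5 + N\right) = 14 + \left(-10 + 2 N\right) = 4 + 2 N$)
$s{\left(C \right)} = 4 C^{2}$ ($s{\left(C \right)} = 2 C 2 C = 4 C^{2}$)
$D{\left(w,O \right)} = - 3 w$ ($D{\left(w,O \right)} = -4 - \left(-4 + 3 w\right) = - 3 w$)
$u = \frac{19}{2}$ ($u = \frac{\left(-3\right) \left(-5\right) + 4 \cdot 1^{2}}{2} = \frac{15 + 4 \cdot 1}{2} = \frac{15 + 4}{2} = \frac{1}{2} \cdot 19 = \frac{19}{2} \approx 9.5$)
$Y{\left(1 \right)} u = \left(4 + 2 \cdot 1\right) \frac{19}{2} = \left(4 + 2\right) \frac{19}{2} = 6 \cdot \frac{19}{2} = 57$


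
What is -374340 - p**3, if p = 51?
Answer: -506991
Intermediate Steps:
-374340 - p**3 = -374340 - 1*51**3 = -374340 - 1*132651 = -374340 - 132651 = -506991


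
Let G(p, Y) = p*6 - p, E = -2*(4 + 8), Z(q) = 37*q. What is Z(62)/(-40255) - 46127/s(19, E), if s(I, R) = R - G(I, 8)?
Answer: 1856569399/4790345 ≈ 387.56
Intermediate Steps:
E = -24 (E = -2*12 = -24)
G(p, Y) = 5*p (G(p, Y) = 6*p - p = 5*p)
s(I, R) = R - 5*I
Z(62)/(-40255) - 46127/s(19, E) = (37*62)/(-40255) - 46127/(-24 - 5*19) = 2294*(-1/40255) - 46127/(-24 - 95) = -2294/40255 - 46127/(-119) = -2294/40255 - 46127*(-1/119) = -2294/40255 + 46127/119 = 1856569399/4790345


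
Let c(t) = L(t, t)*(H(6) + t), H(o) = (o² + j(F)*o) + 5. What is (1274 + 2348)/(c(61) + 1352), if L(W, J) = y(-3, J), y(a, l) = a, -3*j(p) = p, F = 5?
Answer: 1811/538 ≈ 3.3662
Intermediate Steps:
j(p) = -p/3
H(o) = 5 + o² - 5*o/3 (H(o) = (o² + (-⅓*5)*o) + 5 = (o² - 5*o/3) + 5 = 5 + o² - 5*o/3)
L(W, J) = -3
c(t) = -93 - 3*t (c(t) = -3*((5 + 6² - 5/3*6) + t) = -3*((5 + 36 - 10) + t) = -3*(31 + t) = -93 - 3*t)
(1274 + 2348)/(c(61) + 1352) = (1274 + 2348)/((-93 - 3*61) + 1352) = 3622/((-93 - 183) + 1352) = 3622/(-276 + 1352) = 3622/1076 = 3622*(1/1076) = 1811/538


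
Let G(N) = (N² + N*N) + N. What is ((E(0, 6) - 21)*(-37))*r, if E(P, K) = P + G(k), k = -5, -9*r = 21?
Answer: 2072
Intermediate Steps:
r = -7/3 (r = -⅑*21 = -7/3 ≈ -2.3333)
G(N) = N + 2*N² (G(N) = (N² + N²) + N = 2*N² + N = N + 2*N²)
E(P, K) = 45 + P (E(P, K) = P - 5*(1 + 2*(-5)) = P - 5*(1 - 10) = P - 5*(-9) = P + 45 = 45 + P)
((E(0, 6) - 21)*(-37))*r = (((45 + 0) - 21)*(-37))*(-7/3) = ((45 - 21)*(-37))*(-7/3) = (24*(-37))*(-7/3) = -888*(-7/3) = 2072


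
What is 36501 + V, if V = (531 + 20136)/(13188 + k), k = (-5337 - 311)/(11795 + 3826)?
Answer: 7519678493307/206004100 ≈ 36503.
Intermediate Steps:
k = -5648/15621 ≈ -0.36156
V = 322839207/206004100 (V = (531 + 20136)/(13188 - 5648/15621) = 20667/(206004100/15621) = 20667*(15621/206004100) = 322839207/206004100 ≈ 1.5672)
36501 + V = 36501 + 322839207/206004100 = 7519678493307/206004100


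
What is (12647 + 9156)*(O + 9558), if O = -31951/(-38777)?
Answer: 8081554858151/38777 ≈ 2.0841e+8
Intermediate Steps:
O = 31951/38777 (O = -31951*(-1/38777) = 31951/38777 ≈ 0.82397)
(12647 + 9156)*(O + 9558) = (12647 + 9156)*(31951/38777 + 9558) = 21803*(370662517/38777) = 8081554858151/38777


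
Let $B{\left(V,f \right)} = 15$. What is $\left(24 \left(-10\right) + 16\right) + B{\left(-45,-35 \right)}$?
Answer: $-209$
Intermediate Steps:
$\left(24 \left(-10\right) + 16\right) + B{\left(-45,-35 \right)} = \left(24 \left(-10\right) + 16\right) + 15 = \left(-240 + 16\right) + 15 = -224 + 15 = -209$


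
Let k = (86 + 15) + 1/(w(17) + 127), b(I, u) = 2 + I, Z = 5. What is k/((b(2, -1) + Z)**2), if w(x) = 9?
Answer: 4579/3672 ≈ 1.2470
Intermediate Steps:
k = 13737/136 (k = (86 + 15) + 1/(9 + 127) = 101 + 1/136 = 13737/136 ≈ 101.01)
k/((b(2, -1) + Z)**2) = 13737/(136*(((2 + 2) + 5)**2)) = 13737/(136*((4 + 5)**2)) = 13737/(136*(9**2)) = (13737/136)/81 = (13737/136)*(1/81) = 4579/3672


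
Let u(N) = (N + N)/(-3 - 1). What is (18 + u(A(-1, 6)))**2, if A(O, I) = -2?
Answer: 361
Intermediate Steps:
u(N) = -N/2 (u(N) = (2*N)/(-4) = (2*N)*(-1/4) = -N/2)
(18 + u(A(-1, 6)))**2 = (18 - 1/2*(-2))**2 = (18 + 1)**2 = 19**2 = 361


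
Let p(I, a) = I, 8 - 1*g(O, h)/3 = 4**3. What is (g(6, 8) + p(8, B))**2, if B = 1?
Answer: 25600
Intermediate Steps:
g(O, h) = -168 (g(O, h) = 24 - 3*4**3 = 24 - 3*64 = 24 - 192 = -168)
(g(6, 8) + p(8, B))**2 = (-168 + 8)**2 = (-160)**2 = 25600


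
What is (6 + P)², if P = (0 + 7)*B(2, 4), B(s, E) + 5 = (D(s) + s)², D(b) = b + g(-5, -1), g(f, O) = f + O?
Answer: 1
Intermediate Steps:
g(f, O) = O + f
D(b) = -6 + b (D(b) = b + (-1 - 5) = b - 6 = -6 + b)
B(s, E) = -5 + (-6 + 2*s)² (B(s, E) = -5 + ((-6 + s) + s)² = -5 + (-6 + 2*s)²)
P = -7 (P = (0 + 7)*(-5 + 4*(-3 + 2)²) = 7*(-5 + 4*(-1)²) = 7*(-5 + 4*1) = 7*(-5 + 4) = 7*(-1) = -7)
(6 + P)² = (6 - 7)² = (-1)² = 1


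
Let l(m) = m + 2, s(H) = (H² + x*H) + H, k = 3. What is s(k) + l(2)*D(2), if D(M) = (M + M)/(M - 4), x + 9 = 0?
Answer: -23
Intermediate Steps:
x = -9 (x = -9 + 0 = -9)
s(H) = H² - 8*H (s(H) = (H² - 9*H) + H = H² - 8*H)
D(M) = 2*M/(-4 + M) (D(M) = (2*M)/(-4 + M) = 2*M/(-4 + M))
l(m) = 2 + m
s(k) + l(2)*D(2) = 3*(-8 + 3) + (2 + 2)*(2*2/(-4 + 2)) = 3*(-5) + 4*(2*2/(-2)) = -15 + 4*(2*2*(-½)) = -15 + 4*(-2) = -15 - 8 = -23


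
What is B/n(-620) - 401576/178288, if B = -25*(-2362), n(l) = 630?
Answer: 128436419/1404018 ≈ 91.478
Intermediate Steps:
B = 59050
B/n(-620) - 401576/178288 = 59050/630 - 401576/178288 = 59050*(1/630) - 401576*1/178288 = 5905/63 - 50197/22286 = 128436419/1404018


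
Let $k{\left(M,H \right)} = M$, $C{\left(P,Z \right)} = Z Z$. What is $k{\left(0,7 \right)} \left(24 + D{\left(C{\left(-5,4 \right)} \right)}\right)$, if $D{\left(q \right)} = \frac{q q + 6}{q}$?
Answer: $0$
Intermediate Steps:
$C{\left(P,Z \right)} = Z^{2}$
$D{\left(q \right)} = \frac{6 + q^{2}}{q}$ ($D{\left(q \right)} = \frac{q^{2} + 6}{q} = \frac{6 + q^{2}}{q}$)
$k{\left(0,7 \right)} \left(24 + D{\left(C{\left(-5,4 \right)} \right)}\right) = 0 \left(24 + \left(4^{2} + \frac{6}{4^{2}}\right)\right) = 0 \left(24 + \left(16 + \frac{6}{16}\right)\right) = 0 \left(24 + \left(16 + 6 \cdot \frac{1}{16}\right)\right) = 0 \left(24 + \left(16 + \frac{3}{8}\right)\right) = 0 \left(24 + \frac{131}{8}\right) = 0 \cdot \frac{323}{8} = 0$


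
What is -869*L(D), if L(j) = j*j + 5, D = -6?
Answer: -35629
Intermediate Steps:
L(j) = 5 + j² (L(j) = j² + 5 = 5 + j²)
-869*L(D) = -869*(5 + (-6)²) = -869*(5 + 36) = -869*41 = -35629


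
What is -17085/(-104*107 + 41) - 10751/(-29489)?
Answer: 623015902/326944543 ≈ 1.9056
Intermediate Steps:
-17085/(-104*107 + 41) - 10751/(-29489) = -17085/(-11128 + 41) - 10751*(-1/29489) = -17085/(-11087) + 10751/29489 = -17085*(-1/11087) + 10751/29489 = 17085/11087 + 10751/29489 = 623015902/326944543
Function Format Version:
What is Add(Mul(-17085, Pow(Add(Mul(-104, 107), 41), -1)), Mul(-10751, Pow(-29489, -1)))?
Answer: Rational(623015902, 326944543) ≈ 1.9056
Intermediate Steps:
Add(Mul(-17085, Pow(Add(Mul(-104, 107), 41), -1)), Mul(-10751, Pow(-29489, -1))) = Add(Mul(-17085, Pow(Add(-11128, 41), -1)), Mul(-10751, Rational(-1, 29489))) = Add(Mul(-17085, Pow(-11087, -1)), Rational(10751, 29489)) = Add(Mul(-17085, Rational(-1, 11087)), Rational(10751, 29489)) = Add(Rational(17085, 11087), Rational(10751, 29489)) = Rational(623015902, 326944543)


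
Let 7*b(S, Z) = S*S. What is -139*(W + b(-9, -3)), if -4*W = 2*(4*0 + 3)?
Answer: -19599/14 ≈ -1399.9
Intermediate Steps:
b(S, Z) = S**2/7 (b(S, Z) = (S*S)/7 = S**2/7)
W = -3/2 (W = -(4*0 + 3)/2 = -(0 + 3)/2 = -3/2 ≈ -1.5000)
-139*(W + b(-9, -3)) = -139*(-3/2 + (1/7)*(-9)**2) = -139*(-3/2 + (1/7)*81) = -139*(-3/2 + 81/7) = -139*141/14 = -19599/14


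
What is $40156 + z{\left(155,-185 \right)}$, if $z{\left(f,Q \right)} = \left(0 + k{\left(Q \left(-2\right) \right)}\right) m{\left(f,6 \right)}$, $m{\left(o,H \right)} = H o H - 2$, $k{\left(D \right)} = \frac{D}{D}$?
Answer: $45734$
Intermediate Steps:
$k{\left(D \right)} = 1$
$m{\left(o,H \right)} = -2 + o H^{2}$ ($m{\left(o,H \right)} = o H^{2} - 2 = -2 + o H^{2}$)
$z{\left(f,Q \right)} = -2 + 36 f$ ($z{\left(f,Q \right)} = \left(0 + 1\right) \left(-2 + f 6^{2}\right) = 1 \left(-2 + f 36\right) = 1 \left(-2 + 36 f\right) = -2 + 36 f$)
$40156 + z{\left(155,-185 \right)} = 40156 + \left(-2 + 36 \cdot 155\right) = 40156 + \left(-2 + 5580\right) = 40156 + 5578 = 45734$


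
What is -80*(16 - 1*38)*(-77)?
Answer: -135520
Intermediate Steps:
-80*(16 - 1*38)*(-77) = -80*(16 - 38)*(-77) = -80*(-22)*(-77) = 1760*(-77) = -135520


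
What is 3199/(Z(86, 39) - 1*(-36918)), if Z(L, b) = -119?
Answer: 457/5257 ≈ 0.086932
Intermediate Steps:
3199/(Z(86, 39) - 1*(-36918)) = 3199/(-119 - 1*(-36918)) = 3199/(-119 + 36918) = 3199/36799 = 3199*(1/36799) = 457/5257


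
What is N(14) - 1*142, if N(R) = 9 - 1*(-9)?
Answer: -124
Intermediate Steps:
N(R) = 18 (N(R) = 9 + 9 = 18)
N(14) - 1*142 = 18 - 1*142 = 18 - 142 = -124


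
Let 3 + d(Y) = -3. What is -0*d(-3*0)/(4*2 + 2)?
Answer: 0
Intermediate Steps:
d(Y) = -6 (d(Y) = -3 - 3 = -6)
-0*d(-3*0)/(4*2 + 2) = -0*(-6/(4*2 + 2)) = -0*(-6/(8 + 2)) = -0*(-6/10) = -0*(-6*1/10) = -0*(-3)/5 = -727*0 = 0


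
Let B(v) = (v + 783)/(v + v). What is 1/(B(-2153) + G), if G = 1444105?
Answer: 2153/3109158750 ≈ 6.9247e-7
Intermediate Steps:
B(v) = (783 + v)/(2*v) (B(v) = (783 + v)/((2*v)) = (783 + v)*(1/(2*v)) = (783 + v)/(2*v))
1/(B(-2153) + G) = 1/((1/2)*(783 - 2153)/(-2153) + 1444105) = 1/((1/2)*(-1/2153)*(-1370) + 1444105) = 1/(685/2153 + 1444105) = 1/(3109158750/2153) = 2153/3109158750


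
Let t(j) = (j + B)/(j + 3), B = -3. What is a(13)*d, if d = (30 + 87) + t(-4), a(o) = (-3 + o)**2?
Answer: 12400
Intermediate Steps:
t(j) = (-3 + j)/(3 + j) (t(j) = (j - 3)/(j + 3) = (-3 + j)/(3 + j))
d = 124 (d = (30 + 87) + (-3 - 4)/(3 - 4) = 117 - 7/(-1) = 117 - 1*(-7) = 117 + 7 = 124)
a(13)*d = (-3 + 13)**2*124 = 10**2*124 = 100*124 = 12400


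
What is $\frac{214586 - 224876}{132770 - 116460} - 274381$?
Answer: $- \frac{63930920}{233} \approx -2.7438 \cdot 10^{5}$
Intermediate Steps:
$\frac{214586 - 224876}{132770 - 116460} - 274381 = - \frac{10290}{16310} - 274381 = \left(-10290\right) \frac{1}{16310} - 274381 = - \frac{147}{233} - 274381 = - \frac{63930920}{233}$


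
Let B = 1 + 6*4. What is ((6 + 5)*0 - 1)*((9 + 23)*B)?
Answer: -800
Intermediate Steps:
B = 25 (B = 1 + 24 = 25)
((6 + 5)*0 - 1)*((9 + 23)*B) = ((6 + 5)*0 - 1)*((9 + 23)*25) = (11*0 - 1)*(32*25) = (0 - 1)*800 = -1*800 = -800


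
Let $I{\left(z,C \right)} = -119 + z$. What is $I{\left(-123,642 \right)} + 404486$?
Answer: $404244$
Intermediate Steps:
$I{\left(-123,642 \right)} + 404486 = \left(-119 - 123\right) + 404486 = -242 + 404486 = 404244$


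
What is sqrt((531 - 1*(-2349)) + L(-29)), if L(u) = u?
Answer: sqrt(2851) ≈ 53.395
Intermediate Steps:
sqrt((531 - 1*(-2349)) + L(-29)) = sqrt((531 - 1*(-2349)) - 29) = sqrt((531 + 2349) - 29) = sqrt(2880 - 29) = sqrt(2851)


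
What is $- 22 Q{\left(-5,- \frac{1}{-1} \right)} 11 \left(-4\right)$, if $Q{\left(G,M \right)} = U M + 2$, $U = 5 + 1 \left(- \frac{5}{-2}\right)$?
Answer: $9196$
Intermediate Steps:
$U = \frac{15}{2}$ ($U = 5 + 1 \left(\left(-5\right) \left(- \frac{1}{2}\right)\right) = 5 + 1 \cdot \frac{5}{2} = 5 + \frac{5}{2} = \frac{15}{2} \approx 7.5$)
$Q{\left(G,M \right)} = 2 + \frac{15 M}{2}$ ($Q{\left(G,M \right)} = \frac{15 M}{2} + 2 = 2 + \frac{15 M}{2}$)
$- 22 Q{\left(-5,- \frac{1}{-1} \right)} 11 \left(-4\right) = - 22 \left(2 + \frac{15 \left(- \frac{1}{-1}\right)}{2}\right) 11 \left(-4\right) = - 22 \left(2 + \frac{15 \left(\left(-1\right) \left(-1\right)\right)}{2}\right) 11 \left(-4\right) = - 22 \left(2 + \frac{15}{2} \cdot 1\right) 11 \left(-4\right) = - 22 \left(2 + \frac{15}{2}\right) 11 \left(-4\right) = - 22 \cdot \frac{19}{2} \cdot 11 \left(-4\right) = - 22 \cdot \frac{209}{2} \left(-4\right) = \left(-22\right) \left(-418\right) = 9196$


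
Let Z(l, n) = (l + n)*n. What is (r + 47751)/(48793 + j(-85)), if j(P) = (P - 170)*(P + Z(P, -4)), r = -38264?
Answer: -9487/20312 ≈ -0.46706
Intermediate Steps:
Z(l, n) = n*(l + n)
j(P) = (-170 + P)*(16 - 3*P) (j(P) = (P - 170)*(P - 4*(P - 4)) = (-170 + P)*(P - 4*(-4 + P)) = (-170 + P)*(P + (16 - 4*P)) = (-170 + P)*(16 - 3*P))
(r + 47751)/(48793 + j(-85)) = (-38264 + 47751)/(48793 + (-2720 - 3*(-85)² + 526*(-85))) = 9487/(48793 + (-2720 - 3*7225 - 44710)) = 9487/(48793 + (-2720 - 21675 - 44710)) = 9487/(48793 - 69105) = 9487/(-20312) = 9487*(-1/20312) = -9487/20312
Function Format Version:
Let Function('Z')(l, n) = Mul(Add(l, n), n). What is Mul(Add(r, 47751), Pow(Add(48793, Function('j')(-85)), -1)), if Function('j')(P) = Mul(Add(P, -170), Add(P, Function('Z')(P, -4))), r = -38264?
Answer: Rational(-9487, 20312) ≈ -0.46706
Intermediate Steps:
Function('Z')(l, n) = Mul(n, Add(l, n))
Function('j')(P) = Mul(Add(-170, P), Add(16, Mul(-3, P))) (Function('j')(P) = Mul(Add(P, -170), Add(P, Mul(-4, Add(P, -4)))) = Mul(Add(-170, P), Add(P, Mul(-4, Add(-4, P)))) = Mul(Add(-170, P), Add(P, Add(16, Mul(-4, P)))) = Mul(Add(-170, P), Add(16, Mul(-3, P))))
Mul(Add(r, 47751), Pow(Add(48793, Function('j')(-85)), -1)) = Mul(Add(-38264, 47751), Pow(Add(48793, Add(-2720, Mul(-3, Pow(-85, 2)), Mul(526, -85))), -1)) = Mul(9487, Pow(Add(48793, Add(-2720, Mul(-3, 7225), -44710)), -1)) = Mul(9487, Pow(Add(48793, Add(-2720, -21675, -44710)), -1)) = Mul(9487, Pow(Add(48793, -69105), -1)) = Mul(9487, Pow(-20312, -1)) = Mul(9487, Rational(-1, 20312)) = Rational(-9487, 20312)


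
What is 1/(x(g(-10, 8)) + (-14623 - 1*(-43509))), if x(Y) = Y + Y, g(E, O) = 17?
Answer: 1/28920 ≈ 3.4578e-5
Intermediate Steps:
x(Y) = 2*Y
1/(x(g(-10, 8)) + (-14623 - 1*(-43509))) = 1/(2*17 + (-14623 - 1*(-43509))) = 1/(34 + (-14623 + 43509)) = 1/(34 + 28886) = 1/28920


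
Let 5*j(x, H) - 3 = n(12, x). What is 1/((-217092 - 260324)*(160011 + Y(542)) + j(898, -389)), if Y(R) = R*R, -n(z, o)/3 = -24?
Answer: -1/216639445385 ≈ -4.6160e-12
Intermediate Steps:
n(z, o) = 72 (n(z, o) = -3*(-24) = 72)
j(x, H) = 15 (j(x, H) = 3/5 + (1/5)*72 = 3/5 + 72/5 = 15)
Y(R) = R**2
1/((-217092 - 260324)*(160011 + Y(542)) + j(898, -389)) = 1/((-217092 - 260324)*(160011 + 542**2) + 15) = 1/(-477416*(160011 + 293764) + 15) = 1/(-477416*453775 + 15) = 1/(-216639445400 + 15) = 1/(-216639445385) = -1/216639445385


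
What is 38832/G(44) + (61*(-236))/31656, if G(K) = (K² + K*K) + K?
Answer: 73305691/7747806 ≈ 9.4615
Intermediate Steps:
G(K) = K + 2*K² (G(K) = (K² + K²) + K = 2*K² + K = K + 2*K²)
38832/G(44) + (61*(-236))/31656 = 38832/((44*(1 + 2*44))) + (61*(-236))/31656 = 38832/((44*(1 + 88))) - 14396*1/31656 = 38832/((44*89)) - 3599/7914 = 38832/3916 - 3599/7914 = 38832*(1/3916) - 3599/7914 = 9708/979 - 3599/7914 = 73305691/7747806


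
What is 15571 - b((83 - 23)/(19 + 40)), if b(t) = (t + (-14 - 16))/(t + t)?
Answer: 62341/4 ≈ 15585.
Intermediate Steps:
b(t) = (-30 + t)/(2*t) (b(t) = (t - 30)/((2*t)) = (-30 + t)*(1/(2*t)) = (-30 + t)/(2*t))
15571 - b((83 - 23)/(19 + 40)) = 15571 - (-30 + (83 - 23)/(19 + 40))/(2*((83 - 23)/(19 + 40))) = 15571 - (-30 + 60/59)/(2*(60/59)) = 15571 - (-30 + 60*(1/59))/(2*(60*(1/59))) = 15571 - (-30 + 60/59)/(2*60/59) = 15571 - 59*(-1710)/(2*60*59) = 15571 - 1*(-57/4) = 15571 + 57/4 = 62341/4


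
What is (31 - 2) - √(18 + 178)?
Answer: 15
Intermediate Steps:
(31 - 2) - √(18 + 178) = 29 - √196 = 29 - 1*14 = 29 - 14 = 15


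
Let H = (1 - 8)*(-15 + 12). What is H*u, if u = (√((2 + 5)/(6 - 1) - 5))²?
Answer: -378/5 ≈ -75.600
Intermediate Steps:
H = 21 (H = -7*(-3) = 21)
u = -18/5 (u = (√(7/5 - 5))² = (√(-18/5))² = (3*I*√10/5)² = -18/5 ≈ -3.6000)
H*u = 21*(-18/5) = -378/5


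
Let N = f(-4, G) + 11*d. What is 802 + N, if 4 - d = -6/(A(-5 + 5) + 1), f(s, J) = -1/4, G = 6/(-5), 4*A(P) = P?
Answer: 3647/4 ≈ 911.75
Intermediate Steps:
A(P) = P/4
G = -6/5 (G = 6*(-⅕) = -6/5 ≈ -1.2000)
f(s, J) = -¼ (f(s, J) = -1*¼ = -¼)
d = 10 (d = 4 - (-6)/((-5 + 5)/4 + 1) = 4 - (-6)/((¼)*0 + 1) = 4 - (-6)/(0 + 1) = 4 - (-6)/1 = 4 - (-6) = 4 - 1*(-6) = 4 + 6 = 10)
N = 439/4 (N = -¼ + 11*10 = -¼ + 110 = 439/4 ≈ 109.75)
802 + N = 802 + 439/4 = 3647/4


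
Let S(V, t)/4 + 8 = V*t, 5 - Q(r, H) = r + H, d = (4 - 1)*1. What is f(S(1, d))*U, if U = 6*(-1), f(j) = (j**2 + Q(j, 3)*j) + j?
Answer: 360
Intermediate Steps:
d = 3 (d = 3*1 = 3)
Q(r, H) = 5 - H - r (Q(r, H) = 5 - (r + H) = 5 - (H + r) = 5 + (-H - r) = 5 - H - r)
S(V, t) = -32 + 4*V*t (S(V, t) = -32 + 4*(V*t) = -32 + 4*V*t)
f(j) = j + j**2 + j*(2 - j) (f(j) = (j**2 + (5 - 1*3 - j)*j) + j = (j**2 + (5 - 3 - j)*j) + j = (j**2 + (2 - j)*j) + j = (j**2 + j*(2 - j)) + j = j + j**2 + j*(2 - j))
U = -6
f(S(1, d))*U = (3*(-32 + 4*1*3))*(-6) = (3*(-32 + 12))*(-6) = (3*(-20))*(-6) = -60*(-6) = 360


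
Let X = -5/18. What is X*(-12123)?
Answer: 6735/2 ≈ 3367.5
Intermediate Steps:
X = -5/18 (X = (1/18)*(-5) = -5/18 ≈ -0.27778)
X*(-12123) = -5/18*(-12123) = 6735/2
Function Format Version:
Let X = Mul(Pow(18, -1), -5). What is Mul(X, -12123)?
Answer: Rational(6735, 2) ≈ 3367.5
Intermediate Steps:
X = Rational(-5, 18) (X = Mul(Rational(1, 18), -5) = Rational(-5, 18) ≈ -0.27778)
Mul(X, -12123) = Mul(Rational(-5, 18), -12123) = Rational(6735, 2)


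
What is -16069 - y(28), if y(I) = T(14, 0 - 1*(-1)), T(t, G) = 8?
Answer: -16077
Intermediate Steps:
y(I) = 8
-16069 - y(28) = -16069 - 1*8 = -16069 - 8 = -16077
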